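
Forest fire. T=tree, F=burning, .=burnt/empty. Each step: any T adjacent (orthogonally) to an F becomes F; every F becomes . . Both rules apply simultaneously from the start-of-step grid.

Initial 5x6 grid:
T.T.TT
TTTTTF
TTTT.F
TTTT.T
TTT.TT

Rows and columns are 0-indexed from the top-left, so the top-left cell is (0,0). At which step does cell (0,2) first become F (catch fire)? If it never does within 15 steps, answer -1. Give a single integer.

Step 1: cell (0,2)='T' (+3 fires, +2 burnt)
Step 2: cell (0,2)='T' (+3 fires, +3 burnt)
Step 3: cell (0,2)='T' (+3 fires, +3 burnt)
Step 4: cell (0,2)='F' (+4 fires, +3 burnt)
  -> target ignites at step 4
Step 5: cell (0,2)='.' (+3 fires, +4 burnt)
Step 6: cell (0,2)='.' (+4 fires, +3 burnt)
Step 7: cell (0,2)='.' (+2 fires, +4 burnt)
Step 8: cell (0,2)='.' (+1 fires, +2 burnt)
Step 9: cell (0,2)='.' (+0 fires, +1 burnt)
  fire out at step 9

4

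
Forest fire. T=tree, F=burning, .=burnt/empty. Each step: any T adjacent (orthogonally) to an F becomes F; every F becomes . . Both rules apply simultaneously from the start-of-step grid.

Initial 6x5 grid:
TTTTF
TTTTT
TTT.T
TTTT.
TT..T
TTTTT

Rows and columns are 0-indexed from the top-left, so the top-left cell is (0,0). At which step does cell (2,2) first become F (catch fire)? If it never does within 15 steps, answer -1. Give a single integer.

Step 1: cell (2,2)='T' (+2 fires, +1 burnt)
Step 2: cell (2,2)='T' (+3 fires, +2 burnt)
Step 3: cell (2,2)='T' (+2 fires, +3 burnt)
Step 4: cell (2,2)='F' (+3 fires, +2 burnt)
  -> target ignites at step 4
Step 5: cell (2,2)='.' (+3 fires, +3 burnt)
Step 6: cell (2,2)='.' (+3 fires, +3 burnt)
Step 7: cell (2,2)='.' (+2 fires, +3 burnt)
Step 8: cell (2,2)='.' (+2 fires, +2 burnt)
Step 9: cell (2,2)='.' (+2 fires, +2 burnt)
Step 10: cell (2,2)='.' (+1 fires, +2 burnt)
Step 11: cell (2,2)='.' (+1 fires, +1 burnt)
Step 12: cell (2,2)='.' (+1 fires, +1 burnt)
Step 13: cell (2,2)='.' (+0 fires, +1 burnt)
  fire out at step 13

4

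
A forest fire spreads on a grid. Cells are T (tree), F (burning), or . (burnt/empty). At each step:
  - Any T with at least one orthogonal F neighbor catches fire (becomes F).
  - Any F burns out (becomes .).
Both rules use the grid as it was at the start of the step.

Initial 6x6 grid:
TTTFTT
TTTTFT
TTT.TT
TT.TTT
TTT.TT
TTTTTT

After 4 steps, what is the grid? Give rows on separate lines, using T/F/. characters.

Step 1: 5 trees catch fire, 2 burn out
  TTF.FT
  TTTF.F
  TTT.FT
  TT.TTT
  TTT.TT
  TTTTTT
Step 2: 5 trees catch fire, 5 burn out
  TF...F
  TTF...
  TTT..F
  TT.TFT
  TTT.TT
  TTTTTT
Step 3: 6 trees catch fire, 5 burn out
  F.....
  TF....
  TTF...
  TT.F.F
  TTT.FT
  TTTTTT
Step 4: 4 trees catch fire, 6 burn out
  ......
  F.....
  TF....
  TT....
  TTT..F
  TTTTFT

......
F.....
TF....
TT....
TTT..F
TTTTFT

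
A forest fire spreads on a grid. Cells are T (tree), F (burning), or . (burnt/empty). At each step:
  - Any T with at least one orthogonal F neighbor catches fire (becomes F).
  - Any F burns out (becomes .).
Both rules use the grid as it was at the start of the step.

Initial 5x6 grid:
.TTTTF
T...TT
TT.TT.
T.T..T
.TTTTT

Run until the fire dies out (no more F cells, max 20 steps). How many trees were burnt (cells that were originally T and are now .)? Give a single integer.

Step 1: +2 fires, +1 burnt (F count now 2)
Step 2: +2 fires, +2 burnt (F count now 2)
Step 3: +2 fires, +2 burnt (F count now 2)
Step 4: +2 fires, +2 burnt (F count now 2)
Step 5: +0 fires, +2 burnt (F count now 0)
Fire out after step 5
Initially T: 19, now '.': 19
Total burnt (originally-T cells now '.'): 8

Answer: 8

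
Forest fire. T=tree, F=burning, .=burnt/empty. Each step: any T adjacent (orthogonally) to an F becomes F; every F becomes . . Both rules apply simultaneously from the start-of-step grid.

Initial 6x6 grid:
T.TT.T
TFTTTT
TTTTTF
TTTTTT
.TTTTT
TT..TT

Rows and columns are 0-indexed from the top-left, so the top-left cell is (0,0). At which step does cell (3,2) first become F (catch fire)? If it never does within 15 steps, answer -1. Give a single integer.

Step 1: cell (3,2)='T' (+6 fires, +2 burnt)
Step 2: cell (3,2)='T' (+11 fires, +6 burnt)
Step 3: cell (3,2)='F' (+7 fires, +11 burnt)
  -> target ignites at step 3
Step 4: cell (3,2)='.' (+4 fires, +7 burnt)
Step 5: cell (3,2)='.' (+1 fires, +4 burnt)
Step 6: cell (3,2)='.' (+0 fires, +1 burnt)
  fire out at step 6

3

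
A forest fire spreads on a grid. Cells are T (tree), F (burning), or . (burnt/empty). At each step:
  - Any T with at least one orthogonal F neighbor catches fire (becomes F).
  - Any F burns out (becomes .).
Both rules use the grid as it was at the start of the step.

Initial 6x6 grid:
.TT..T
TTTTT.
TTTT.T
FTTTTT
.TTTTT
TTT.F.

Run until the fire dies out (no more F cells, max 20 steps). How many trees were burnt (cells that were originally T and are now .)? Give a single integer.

Step 1: +3 fires, +2 burnt (F count now 3)
Step 2: +7 fires, +3 burnt (F count now 7)
Step 3: +6 fires, +7 burnt (F count now 6)
Step 4: +6 fires, +6 burnt (F count now 6)
Step 5: +2 fires, +6 burnt (F count now 2)
Step 6: +1 fires, +2 burnt (F count now 1)
Step 7: +0 fires, +1 burnt (F count now 0)
Fire out after step 7
Initially T: 26, now '.': 35
Total burnt (originally-T cells now '.'): 25

Answer: 25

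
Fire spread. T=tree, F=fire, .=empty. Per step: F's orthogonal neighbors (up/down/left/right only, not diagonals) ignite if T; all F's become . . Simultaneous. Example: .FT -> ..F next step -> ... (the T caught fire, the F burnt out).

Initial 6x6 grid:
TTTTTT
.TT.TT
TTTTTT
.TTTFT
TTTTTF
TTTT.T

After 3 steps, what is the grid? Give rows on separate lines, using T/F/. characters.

Step 1: 5 trees catch fire, 2 burn out
  TTTTTT
  .TT.TT
  TTTTFT
  .TTF.F
  TTTTF.
  TTTT.F
Step 2: 5 trees catch fire, 5 burn out
  TTTTTT
  .TT.FT
  TTTF.F
  .TF...
  TTTF..
  TTTT..
Step 3: 6 trees catch fire, 5 burn out
  TTTTFT
  .TT..F
  TTF...
  .F....
  TTF...
  TTTF..

TTTTFT
.TT..F
TTF...
.F....
TTF...
TTTF..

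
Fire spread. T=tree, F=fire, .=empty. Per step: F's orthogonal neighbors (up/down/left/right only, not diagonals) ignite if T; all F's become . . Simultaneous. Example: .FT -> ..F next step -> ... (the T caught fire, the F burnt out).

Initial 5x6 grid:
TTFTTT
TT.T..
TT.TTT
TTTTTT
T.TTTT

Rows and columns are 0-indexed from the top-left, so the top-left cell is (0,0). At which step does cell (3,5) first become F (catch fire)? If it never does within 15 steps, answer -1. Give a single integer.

Step 1: cell (3,5)='T' (+2 fires, +1 burnt)
Step 2: cell (3,5)='T' (+4 fires, +2 burnt)
Step 3: cell (3,5)='T' (+4 fires, +4 burnt)
Step 4: cell (3,5)='T' (+4 fires, +4 burnt)
Step 5: cell (3,5)='T' (+5 fires, +4 burnt)
Step 6: cell (3,5)='F' (+4 fires, +5 burnt)
  -> target ignites at step 6
Step 7: cell (3,5)='.' (+1 fires, +4 burnt)
Step 8: cell (3,5)='.' (+0 fires, +1 burnt)
  fire out at step 8

6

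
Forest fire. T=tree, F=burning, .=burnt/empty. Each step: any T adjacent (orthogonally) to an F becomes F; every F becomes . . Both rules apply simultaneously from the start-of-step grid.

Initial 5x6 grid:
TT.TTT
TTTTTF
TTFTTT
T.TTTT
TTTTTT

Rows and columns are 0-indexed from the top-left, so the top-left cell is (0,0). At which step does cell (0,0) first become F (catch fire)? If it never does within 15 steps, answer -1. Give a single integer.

Step 1: cell (0,0)='T' (+7 fires, +2 burnt)
Step 2: cell (0,0)='T' (+8 fires, +7 burnt)
Step 3: cell (0,0)='T' (+8 fires, +8 burnt)
Step 4: cell (0,0)='F' (+3 fires, +8 burnt)
  -> target ignites at step 4
Step 5: cell (0,0)='.' (+0 fires, +3 burnt)
  fire out at step 5

4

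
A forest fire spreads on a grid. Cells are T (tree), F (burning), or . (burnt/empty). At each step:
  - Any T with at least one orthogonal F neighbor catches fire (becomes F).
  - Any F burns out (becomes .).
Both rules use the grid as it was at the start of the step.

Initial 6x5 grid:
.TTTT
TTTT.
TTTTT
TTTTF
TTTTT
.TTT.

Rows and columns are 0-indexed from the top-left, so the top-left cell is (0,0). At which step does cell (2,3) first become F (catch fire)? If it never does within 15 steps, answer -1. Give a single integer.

Step 1: cell (2,3)='T' (+3 fires, +1 burnt)
Step 2: cell (2,3)='F' (+3 fires, +3 burnt)
  -> target ignites at step 2
Step 3: cell (2,3)='.' (+5 fires, +3 burnt)
Step 4: cell (2,3)='.' (+6 fires, +5 burnt)
Step 5: cell (2,3)='.' (+6 fires, +6 burnt)
Step 6: cell (2,3)='.' (+2 fires, +6 burnt)
Step 7: cell (2,3)='.' (+0 fires, +2 burnt)
  fire out at step 7

2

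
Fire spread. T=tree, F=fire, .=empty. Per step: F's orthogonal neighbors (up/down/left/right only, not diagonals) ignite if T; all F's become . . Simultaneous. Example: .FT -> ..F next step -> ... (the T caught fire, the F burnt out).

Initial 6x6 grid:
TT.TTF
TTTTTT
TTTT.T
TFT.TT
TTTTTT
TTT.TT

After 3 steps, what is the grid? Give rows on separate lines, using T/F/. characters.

Step 1: 6 trees catch fire, 2 burn out
  TT.TF.
  TTTTTF
  TFTT.T
  F.F.TT
  TFTTTT
  TTT.TT
Step 2: 9 trees catch fire, 6 burn out
  TT.F..
  TFTTF.
  F.FT.F
  ....TT
  F.FTTT
  TFT.TT
Step 3: 9 trees catch fire, 9 burn out
  TF....
  F.FF..
  ...F..
  ....TF
  ...FTT
  F.F.TT

TF....
F.FF..
...F..
....TF
...FTT
F.F.TT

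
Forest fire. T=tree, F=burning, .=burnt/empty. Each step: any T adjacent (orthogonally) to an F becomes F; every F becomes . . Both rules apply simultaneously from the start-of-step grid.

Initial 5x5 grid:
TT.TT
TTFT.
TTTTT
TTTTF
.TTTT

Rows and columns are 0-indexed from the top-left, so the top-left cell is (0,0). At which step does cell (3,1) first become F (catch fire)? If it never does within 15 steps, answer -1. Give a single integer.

Step 1: cell (3,1)='T' (+6 fires, +2 burnt)
Step 2: cell (3,1)='T' (+7 fires, +6 burnt)
Step 3: cell (3,1)='F' (+5 fires, +7 burnt)
  -> target ignites at step 3
Step 4: cell (3,1)='.' (+2 fires, +5 burnt)
Step 5: cell (3,1)='.' (+0 fires, +2 burnt)
  fire out at step 5

3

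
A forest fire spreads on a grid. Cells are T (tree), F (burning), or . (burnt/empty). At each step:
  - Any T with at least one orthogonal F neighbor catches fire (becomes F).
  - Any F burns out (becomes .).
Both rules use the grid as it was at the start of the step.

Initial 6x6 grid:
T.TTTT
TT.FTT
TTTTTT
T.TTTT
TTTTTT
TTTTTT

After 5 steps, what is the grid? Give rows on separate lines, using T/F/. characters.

Step 1: 3 trees catch fire, 1 burn out
  T.TFTT
  TT..FT
  TTTFTT
  T.TTTT
  TTTTTT
  TTTTTT
Step 2: 6 trees catch fire, 3 burn out
  T.F.FT
  TT...F
  TTF.FT
  T.TFTT
  TTTTTT
  TTTTTT
Step 3: 6 trees catch fire, 6 burn out
  T....F
  TT....
  TF...F
  T.F.FT
  TTTFTT
  TTTTTT
Step 4: 6 trees catch fire, 6 burn out
  T.....
  TF....
  F.....
  T....F
  TTF.FT
  TTTFTT
Step 5: 6 trees catch fire, 6 burn out
  T.....
  F.....
  ......
  F.....
  TF...F
  TTF.FT

T.....
F.....
......
F.....
TF...F
TTF.FT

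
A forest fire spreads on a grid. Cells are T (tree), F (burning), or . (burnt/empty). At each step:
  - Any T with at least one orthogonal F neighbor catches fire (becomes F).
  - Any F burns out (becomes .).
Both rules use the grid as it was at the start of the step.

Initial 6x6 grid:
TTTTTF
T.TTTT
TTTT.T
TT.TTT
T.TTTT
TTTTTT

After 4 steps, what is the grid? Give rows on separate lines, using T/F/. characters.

Step 1: 2 trees catch fire, 1 burn out
  TTTTF.
  T.TTTF
  TTTT.T
  TT.TTT
  T.TTTT
  TTTTTT
Step 2: 3 trees catch fire, 2 burn out
  TTTF..
  T.TTF.
  TTTT.F
  TT.TTT
  T.TTTT
  TTTTTT
Step 3: 3 trees catch fire, 3 burn out
  TTF...
  T.TF..
  TTTT..
  TT.TTF
  T.TTTT
  TTTTTT
Step 4: 5 trees catch fire, 3 burn out
  TF....
  T.F...
  TTTF..
  TT.TF.
  T.TTTF
  TTTTTT

TF....
T.F...
TTTF..
TT.TF.
T.TTTF
TTTTTT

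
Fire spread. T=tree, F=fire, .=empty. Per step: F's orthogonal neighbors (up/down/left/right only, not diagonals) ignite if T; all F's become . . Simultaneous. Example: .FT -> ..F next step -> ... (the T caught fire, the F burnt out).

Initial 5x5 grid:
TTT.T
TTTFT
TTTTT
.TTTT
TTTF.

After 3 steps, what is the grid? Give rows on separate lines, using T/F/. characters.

Step 1: 5 trees catch fire, 2 burn out
  TTT.T
  TTF.F
  TTTFT
  .TTFT
  TTF..
Step 2: 8 trees catch fire, 5 burn out
  TTF.F
  TF...
  TTF.F
  .TF.F
  TF...
Step 3: 5 trees catch fire, 8 burn out
  TF...
  F....
  TF...
  .F...
  F....

TF...
F....
TF...
.F...
F....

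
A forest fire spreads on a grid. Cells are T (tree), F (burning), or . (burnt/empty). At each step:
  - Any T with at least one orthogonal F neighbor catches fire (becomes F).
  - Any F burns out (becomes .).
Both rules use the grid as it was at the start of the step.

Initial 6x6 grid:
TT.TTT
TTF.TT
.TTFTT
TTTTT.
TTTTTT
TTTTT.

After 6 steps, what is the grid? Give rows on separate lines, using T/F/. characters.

Step 1: 4 trees catch fire, 2 burn out
  TT.TTT
  TF..TT
  .TF.FT
  TTTFT.
  TTTTTT
  TTTTT.
Step 2: 8 trees catch fire, 4 burn out
  TF.TTT
  F...FT
  .F...F
  TTF.F.
  TTTFTT
  TTTTT.
Step 3: 7 trees catch fire, 8 burn out
  F..TFT
  .....F
  ......
  TF....
  TTF.FT
  TTTFT.
Step 4: 7 trees catch fire, 7 burn out
  ...F.F
  ......
  ......
  F.....
  TF...F
  TTF.F.
Step 5: 2 trees catch fire, 7 burn out
  ......
  ......
  ......
  ......
  F.....
  TF....
Step 6: 1 trees catch fire, 2 burn out
  ......
  ......
  ......
  ......
  ......
  F.....

......
......
......
......
......
F.....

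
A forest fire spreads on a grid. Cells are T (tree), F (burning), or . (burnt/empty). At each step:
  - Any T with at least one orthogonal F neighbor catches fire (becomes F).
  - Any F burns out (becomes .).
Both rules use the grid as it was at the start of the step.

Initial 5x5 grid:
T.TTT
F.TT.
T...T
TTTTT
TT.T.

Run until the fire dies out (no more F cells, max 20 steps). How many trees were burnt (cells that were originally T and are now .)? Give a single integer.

Step 1: +2 fires, +1 burnt (F count now 2)
Step 2: +1 fires, +2 burnt (F count now 1)
Step 3: +2 fires, +1 burnt (F count now 2)
Step 4: +2 fires, +2 burnt (F count now 2)
Step 5: +1 fires, +2 burnt (F count now 1)
Step 6: +2 fires, +1 burnt (F count now 2)
Step 7: +1 fires, +2 burnt (F count now 1)
Step 8: +0 fires, +1 burnt (F count now 0)
Fire out after step 8
Initially T: 16, now '.': 20
Total burnt (originally-T cells now '.'): 11

Answer: 11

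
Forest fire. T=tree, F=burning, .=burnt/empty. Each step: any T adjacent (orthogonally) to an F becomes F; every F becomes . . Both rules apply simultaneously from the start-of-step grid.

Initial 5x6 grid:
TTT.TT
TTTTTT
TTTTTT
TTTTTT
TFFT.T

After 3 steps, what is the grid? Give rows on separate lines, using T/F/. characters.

Step 1: 4 trees catch fire, 2 burn out
  TTT.TT
  TTTTTT
  TTTTTT
  TFFTTT
  F..F.T
Step 2: 4 trees catch fire, 4 burn out
  TTT.TT
  TTTTTT
  TFFTTT
  F..FTT
  .....T
Step 3: 5 trees catch fire, 4 burn out
  TTT.TT
  TFFTTT
  F..FTT
  ....FT
  .....T

TTT.TT
TFFTTT
F..FTT
....FT
.....T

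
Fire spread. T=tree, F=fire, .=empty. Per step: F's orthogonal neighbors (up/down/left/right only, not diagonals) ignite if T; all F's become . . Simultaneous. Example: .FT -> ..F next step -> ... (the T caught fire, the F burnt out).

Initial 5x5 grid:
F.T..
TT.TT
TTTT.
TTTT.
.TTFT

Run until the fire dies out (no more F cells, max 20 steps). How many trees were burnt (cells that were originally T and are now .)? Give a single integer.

Answer: 15

Derivation:
Step 1: +4 fires, +2 burnt (F count now 4)
Step 2: +5 fires, +4 burnt (F count now 5)
Step 3: +5 fires, +5 burnt (F count now 5)
Step 4: +1 fires, +5 burnt (F count now 1)
Step 5: +0 fires, +1 burnt (F count now 0)
Fire out after step 5
Initially T: 16, now '.': 24
Total burnt (originally-T cells now '.'): 15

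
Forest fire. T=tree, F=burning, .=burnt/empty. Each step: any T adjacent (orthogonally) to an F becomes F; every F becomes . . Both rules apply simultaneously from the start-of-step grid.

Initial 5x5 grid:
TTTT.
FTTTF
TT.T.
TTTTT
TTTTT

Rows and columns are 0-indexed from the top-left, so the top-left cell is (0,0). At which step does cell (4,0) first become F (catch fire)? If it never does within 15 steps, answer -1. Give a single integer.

Step 1: cell (4,0)='T' (+4 fires, +2 burnt)
Step 2: cell (4,0)='T' (+6 fires, +4 burnt)
Step 3: cell (4,0)='F' (+4 fires, +6 burnt)
  -> target ignites at step 3
Step 4: cell (4,0)='.' (+4 fires, +4 burnt)
Step 5: cell (4,0)='.' (+2 fires, +4 burnt)
Step 6: cell (4,0)='.' (+0 fires, +2 burnt)
  fire out at step 6

3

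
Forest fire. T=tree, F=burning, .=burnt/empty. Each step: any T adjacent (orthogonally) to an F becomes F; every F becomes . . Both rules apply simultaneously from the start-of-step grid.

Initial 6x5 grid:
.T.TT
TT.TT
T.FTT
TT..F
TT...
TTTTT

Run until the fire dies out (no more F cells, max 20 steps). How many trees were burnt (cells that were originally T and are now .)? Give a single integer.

Answer: 6

Derivation:
Step 1: +2 fires, +2 burnt (F count now 2)
Step 2: +2 fires, +2 burnt (F count now 2)
Step 3: +2 fires, +2 burnt (F count now 2)
Step 4: +0 fires, +2 burnt (F count now 0)
Fire out after step 4
Initially T: 19, now '.': 17
Total burnt (originally-T cells now '.'): 6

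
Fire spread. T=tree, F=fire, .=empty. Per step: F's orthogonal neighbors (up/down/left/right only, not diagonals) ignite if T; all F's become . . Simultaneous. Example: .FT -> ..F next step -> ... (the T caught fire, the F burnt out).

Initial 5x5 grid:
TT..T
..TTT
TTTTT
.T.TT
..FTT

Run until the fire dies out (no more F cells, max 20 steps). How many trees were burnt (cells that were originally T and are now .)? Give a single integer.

Step 1: +1 fires, +1 burnt (F count now 1)
Step 2: +2 fires, +1 burnt (F count now 2)
Step 3: +2 fires, +2 burnt (F count now 2)
Step 4: +3 fires, +2 burnt (F count now 3)
Step 5: +3 fires, +3 burnt (F count now 3)
Step 6: +3 fires, +3 burnt (F count now 3)
Step 7: +0 fires, +3 burnt (F count now 0)
Fire out after step 7
Initially T: 16, now '.': 23
Total burnt (originally-T cells now '.'): 14

Answer: 14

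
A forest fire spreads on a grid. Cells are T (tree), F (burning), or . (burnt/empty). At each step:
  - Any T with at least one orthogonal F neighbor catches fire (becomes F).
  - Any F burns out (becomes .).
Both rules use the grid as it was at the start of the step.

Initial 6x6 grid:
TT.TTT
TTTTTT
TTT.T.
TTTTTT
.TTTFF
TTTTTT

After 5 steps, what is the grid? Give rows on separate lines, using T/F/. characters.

Step 1: 5 trees catch fire, 2 burn out
  TT.TTT
  TTTTTT
  TTT.T.
  TTTTFF
  .TTF..
  TTTTFF
Step 2: 4 trees catch fire, 5 burn out
  TT.TTT
  TTTTTT
  TTT.F.
  TTTF..
  .TF...
  TTTF..
Step 3: 4 trees catch fire, 4 burn out
  TT.TTT
  TTTTFT
  TTT...
  TTF...
  .F....
  TTF...
Step 4: 6 trees catch fire, 4 burn out
  TT.TFT
  TTTF.F
  TTF...
  TF....
  ......
  TF....
Step 5: 6 trees catch fire, 6 burn out
  TT.F.F
  TTF...
  TF....
  F.....
  ......
  F.....

TT.F.F
TTF...
TF....
F.....
......
F.....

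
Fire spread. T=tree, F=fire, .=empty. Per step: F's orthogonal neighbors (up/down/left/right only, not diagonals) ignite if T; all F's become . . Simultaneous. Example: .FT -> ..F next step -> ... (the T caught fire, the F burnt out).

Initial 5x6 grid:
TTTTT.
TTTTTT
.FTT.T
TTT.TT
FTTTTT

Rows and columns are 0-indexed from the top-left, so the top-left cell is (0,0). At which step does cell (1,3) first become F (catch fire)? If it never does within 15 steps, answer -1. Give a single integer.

Step 1: cell (1,3)='T' (+5 fires, +2 burnt)
Step 2: cell (1,3)='T' (+6 fires, +5 burnt)
Step 3: cell (1,3)='F' (+4 fires, +6 burnt)
  -> target ignites at step 3
Step 4: cell (1,3)='.' (+3 fires, +4 burnt)
Step 5: cell (1,3)='.' (+4 fires, +3 burnt)
Step 6: cell (1,3)='.' (+2 fires, +4 burnt)
Step 7: cell (1,3)='.' (+0 fires, +2 burnt)
  fire out at step 7

3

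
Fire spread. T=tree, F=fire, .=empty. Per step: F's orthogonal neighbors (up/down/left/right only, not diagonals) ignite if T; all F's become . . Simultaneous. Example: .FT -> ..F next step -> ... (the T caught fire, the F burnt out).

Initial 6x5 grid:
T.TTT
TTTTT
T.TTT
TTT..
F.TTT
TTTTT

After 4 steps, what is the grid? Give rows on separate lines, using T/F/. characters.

Step 1: 2 trees catch fire, 1 burn out
  T.TTT
  TTTTT
  T.TTT
  FTT..
  ..TTT
  FTTTT
Step 2: 3 trees catch fire, 2 burn out
  T.TTT
  TTTTT
  F.TTT
  .FT..
  ..TTT
  .FTTT
Step 3: 3 trees catch fire, 3 burn out
  T.TTT
  FTTTT
  ..TTT
  ..F..
  ..TTT
  ..FTT
Step 4: 5 trees catch fire, 3 burn out
  F.TTT
  .FTTT
  ..FTT
  .....
  ..FTT
  ...FT

F.TTT
.FTTT
..FTT
.....
..FTT
...FT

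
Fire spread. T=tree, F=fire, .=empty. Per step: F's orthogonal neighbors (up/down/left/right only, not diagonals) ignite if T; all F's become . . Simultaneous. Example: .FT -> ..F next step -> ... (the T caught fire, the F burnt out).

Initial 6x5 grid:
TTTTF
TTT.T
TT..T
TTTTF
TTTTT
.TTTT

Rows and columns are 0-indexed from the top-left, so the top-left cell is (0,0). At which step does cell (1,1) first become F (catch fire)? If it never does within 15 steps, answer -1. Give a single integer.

Step 1: cell (1,1)='T' (+5 fires, +2 burnt)
Step 2: cell (1,1)='T' (+4 fires, +5 burnt)
Step 3: cell (1,1)='T' (+5 fires, +4 burnt)
Step 4: cell (1,1)='F' (+6 fires, +5 burnt)
  -> target ignites at step 4
Step 5: cell (1,1)='.' (+4 fires, +6 burnt)
Step 6: cell (1,1)='.' (+0 fires, +4 burnt)
  fire out at step 6

4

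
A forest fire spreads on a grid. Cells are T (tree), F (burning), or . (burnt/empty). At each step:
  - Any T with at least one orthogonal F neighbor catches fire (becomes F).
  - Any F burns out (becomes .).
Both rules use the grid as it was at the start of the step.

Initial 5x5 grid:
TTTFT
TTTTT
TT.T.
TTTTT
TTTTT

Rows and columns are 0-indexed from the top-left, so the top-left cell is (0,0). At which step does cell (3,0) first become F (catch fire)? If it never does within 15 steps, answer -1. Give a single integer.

Step 1: cell (3,0)='T' (+3 fires, +1 burnt)
Step 2: cell (3,0)='T' (+4 fires, +3 burnt)
Step 3: cell (3,0)='T' (+3 fires, +4 burnt)
Step 4: cell (3,0)='T' (+5 fires, +3 burnt)
Step 5: cell (3,0)='T' (+4 fires, +5 burnt)
Step 6: cell (3,0)='F' (+2 fires, +4 burnt)
  -> target ignites at step 6
Step 7: cell (3,0)='.' (+1 fires, +2 burnt)
Step 8: cell (3,0)='.' (+0 fires, +1 burnt)
  fire out at step 8

6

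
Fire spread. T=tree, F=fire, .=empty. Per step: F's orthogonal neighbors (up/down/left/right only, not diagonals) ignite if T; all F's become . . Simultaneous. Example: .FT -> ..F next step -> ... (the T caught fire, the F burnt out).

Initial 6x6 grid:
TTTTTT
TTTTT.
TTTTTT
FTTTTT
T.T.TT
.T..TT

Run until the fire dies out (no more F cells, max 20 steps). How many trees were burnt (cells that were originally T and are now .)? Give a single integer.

Answer: 28

Derivation:
Step 1: +3 fires, +1 burnt (F count now 3)
Step 2: +3 fires, +3 burnt (F count now 3)
Step 3: +5 fires, +3 burnt (F count now 5)
Step 4: +4 fires, +5 burnt (F count now 4)
Step 5: +5 fires, +4 burnt (F count now 5)
Step 6: +5 fires, +5 burnt (F count now 5)
Step 7: +2 fires, +5 burnt (F count now 2)
Step 8: +1 fires, +2 burnt (F count now 1)
Step 9: +0 fires, +1 burnt (F count now 0)
Fire out after step 9
Initially T: 29, now '.': 35
Total burnt (originally-T cells now '.'): 28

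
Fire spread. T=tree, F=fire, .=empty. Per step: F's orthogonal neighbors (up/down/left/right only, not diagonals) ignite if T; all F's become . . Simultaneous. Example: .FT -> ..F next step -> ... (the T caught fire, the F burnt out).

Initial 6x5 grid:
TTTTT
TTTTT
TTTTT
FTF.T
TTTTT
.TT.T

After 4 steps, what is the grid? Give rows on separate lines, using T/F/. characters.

Step 1: 5 trees catch fire, 2 burn out
  TTTTT
  TTTTT
  FTFTT
  .F..T
  FTFTT
  .TT.T
Step 2: 7 trees catch fire, 5 burn out
  TTTTT
  FTFTT
  .F.FT
  ....T
  .F.FT
  .TF.T
Step 3: 7 trees catch fire, 7 burn out
  FTFTT
  .F.FT
  ....F
  ....T
  ....F
  .F..T
Step 4: 5 trees catch fire, 7 burn out
  .F.FT
  ....F
  .....
  ....F
  .....
  ....F

.F.FT
....F
.....
....F
.....
....F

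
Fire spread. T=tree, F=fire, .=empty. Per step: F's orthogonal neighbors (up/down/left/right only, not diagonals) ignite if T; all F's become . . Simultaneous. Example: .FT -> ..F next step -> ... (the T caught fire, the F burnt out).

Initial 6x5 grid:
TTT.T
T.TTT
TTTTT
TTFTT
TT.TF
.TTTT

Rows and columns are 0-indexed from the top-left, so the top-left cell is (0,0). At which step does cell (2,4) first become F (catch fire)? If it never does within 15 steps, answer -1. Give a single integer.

Step 1: cell (2,4)='T' (+6 fires, +2 burnt)
Step 2: cell (2,4)='F' (+7 fires, +6 burnt)
  -> target ignites at step 2
Step 3: cell (2,4)='.' (+7 fires, +7 burnt)
Step 4: cell (2,4)='.' (+3 fires, +7 burnt)
Step 5: cell (2,4)='.' (+1 fires, +3 burnt)
Step 6: cell (2,4)='.' (+0 fires, +1 burnt)
  fire out at step 6

2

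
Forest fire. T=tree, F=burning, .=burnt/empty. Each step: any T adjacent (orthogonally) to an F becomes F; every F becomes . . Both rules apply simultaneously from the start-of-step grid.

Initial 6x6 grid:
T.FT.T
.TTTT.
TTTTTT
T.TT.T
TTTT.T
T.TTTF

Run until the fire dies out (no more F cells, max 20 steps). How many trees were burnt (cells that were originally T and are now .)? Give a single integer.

Answer: 24

Derivation:
Step 1: +4 fires, +2 burnt (F count now 4)
Step 2: +5 fires, +4 burnt (F count now 5)
Step 3: +7 fires, +5 burnt (F count now 7)
Step 4: +4 fires, +7 burnt (F count now 4)
Step 5: +2 fires, +4 burnt (F count now 2)
Step 6: +1 fires, +2 burnt (F count now 1)
Step 7: +1 fires, +1 burnt (F count now 1)
Step 8: +0 fires, +1 burnt (F count now 0)
Fire out after step 8
Initially T: 26, now '.': 34
Total burnt (originally-T cells now '.'): 24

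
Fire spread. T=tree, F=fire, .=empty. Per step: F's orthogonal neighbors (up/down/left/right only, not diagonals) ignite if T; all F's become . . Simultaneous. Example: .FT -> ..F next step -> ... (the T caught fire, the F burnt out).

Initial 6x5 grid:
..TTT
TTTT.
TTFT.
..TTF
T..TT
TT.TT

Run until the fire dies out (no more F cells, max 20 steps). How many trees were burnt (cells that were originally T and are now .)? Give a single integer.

Step 1: +6 fires, +2 burnt (F count now 6)
Step 2: +6 fires, +6 burnt (F count now 6)
Step 3: +3 fires, +6 burnt (F count now 3)
Step 4: +1 fires, +3 burnt (F count now 1)
Step 5: +0 fires, +1 burnt (F count now 0)
Fire out after step 5
Initially T: 19, now '.': 27
Total burnt (originally-T cells now '.'): 16

Answer: 16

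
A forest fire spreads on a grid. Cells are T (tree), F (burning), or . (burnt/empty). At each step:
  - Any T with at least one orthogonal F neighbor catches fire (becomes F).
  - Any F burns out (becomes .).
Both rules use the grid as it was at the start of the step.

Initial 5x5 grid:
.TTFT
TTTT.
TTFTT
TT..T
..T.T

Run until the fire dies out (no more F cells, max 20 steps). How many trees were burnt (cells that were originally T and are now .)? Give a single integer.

Step 1: +6 fires, +2 burnt (F count now 6)
Step 2: +5 fires, +6 burnt (F count now 5)
Step 3: +3 fires, +5 burnt (F count now 3)
Step 4: +1 fires, +3 burnt (F count now 1)
Step 5: +0 fires, +1 burnt (F count now 0)
Fire out after step 5
Initially T: 16, now '.': 24
Total burnt (originally-T cells now '.'): 15

Answer: 15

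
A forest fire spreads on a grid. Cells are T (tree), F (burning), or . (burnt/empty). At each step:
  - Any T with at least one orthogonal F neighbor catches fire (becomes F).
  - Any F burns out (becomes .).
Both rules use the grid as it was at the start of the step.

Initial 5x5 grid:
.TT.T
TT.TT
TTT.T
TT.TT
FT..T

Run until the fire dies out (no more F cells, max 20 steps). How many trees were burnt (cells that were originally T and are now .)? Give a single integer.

Step 1: +2 fires, +1 burnt (F count now 2)
Step 2: +2 fires, +2 burnt (F count now 2)
Step 3: +2 fires, +2 burnt (F count now 2)
Step 4: +2 fires, +2 burnt (F count now 2)
Step 5: +1 fires, +2 burnt (F count now 1)
Step 6: +1 fires, +1 burnt (F count now 1)
Step 7: +0 fires, +1 burnt (F count now 0)
Fire out after step 7
Initially T: 17, now '.': 18
Total burnt (originally-T cells now '.'): 10

Answer: 10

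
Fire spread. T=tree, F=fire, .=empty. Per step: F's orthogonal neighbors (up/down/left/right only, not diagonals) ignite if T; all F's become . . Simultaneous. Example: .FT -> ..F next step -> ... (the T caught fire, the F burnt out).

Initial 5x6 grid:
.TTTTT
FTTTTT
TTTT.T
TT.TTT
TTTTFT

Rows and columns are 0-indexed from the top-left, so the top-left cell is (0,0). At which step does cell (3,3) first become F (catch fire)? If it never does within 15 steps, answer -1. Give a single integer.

Step 1: cell (3,3)='T' (+5 fires, +2 burnt)
Step 2: cell (3,3)='F' (+7 fires, +5 burnt)
  -> target ignites at step 2
Step 3: cell (3,3)='.' (+8 fires, +7 burnt)
Step 4: cell (3,3)='.' (+3 fires, +8 burnt)
Step 5: cell (3,3)='.' (+2 fires, +3 burnt)
Step 6: cell (3,3)='.' (+0 fires, +2 burnt)
  fire out at step 6

2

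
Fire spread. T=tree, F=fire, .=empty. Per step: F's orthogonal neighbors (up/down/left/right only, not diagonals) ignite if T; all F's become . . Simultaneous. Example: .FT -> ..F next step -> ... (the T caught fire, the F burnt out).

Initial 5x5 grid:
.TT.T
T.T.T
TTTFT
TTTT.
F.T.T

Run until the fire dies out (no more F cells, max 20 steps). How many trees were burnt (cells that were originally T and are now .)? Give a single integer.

Answer: 15

Derivation:
Step 1: +4 fires, +2 burnt (F count now 4)
Step 2: +6 fires, +4 burnt (F count now 6)
Step 3: +4 fires, +6 burnt (F count now 4)
Step 4: +1 fires, +4 burnt (F count now 1)
Step 5: +0 fires, +1 burnt (F count now 0)
Fire out after step 5
Initially T: 16, now '.': 24
Total burnt (originally-T cells now '.'): 15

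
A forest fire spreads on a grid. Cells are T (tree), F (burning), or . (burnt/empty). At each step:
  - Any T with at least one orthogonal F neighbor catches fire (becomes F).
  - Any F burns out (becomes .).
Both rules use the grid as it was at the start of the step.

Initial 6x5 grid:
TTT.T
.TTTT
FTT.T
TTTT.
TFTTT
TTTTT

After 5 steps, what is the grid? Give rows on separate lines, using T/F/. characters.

Step 1: 6 trees catch fire, 2 burn out
  TTT.T
  .TTTT
  .FT.T
  FFTT.
  F.FTT
  TFTTT
Step 2: 6 trees catch fire, 6 burn out
  TTT.T
  .FTTT
  ..F.T
  ..FT.
  ...FT
  F.FTT
Step 3: 5 trees catch fire, 6 burn out
  TFT.T
  ..FTT
  ....T
  ...F.
  ....F
  ...FT
Step 4: 4 trees catch fire, 5 burn out
  F.F.T
  ...FT
  ....T
  .....
  .....
  ....F
Step 5: 1 trees catch fire, 4 burn out
  ....T
  ....F
  ....T
  .....
  .....
  .....

....T
....F
....T
.....
.....
.....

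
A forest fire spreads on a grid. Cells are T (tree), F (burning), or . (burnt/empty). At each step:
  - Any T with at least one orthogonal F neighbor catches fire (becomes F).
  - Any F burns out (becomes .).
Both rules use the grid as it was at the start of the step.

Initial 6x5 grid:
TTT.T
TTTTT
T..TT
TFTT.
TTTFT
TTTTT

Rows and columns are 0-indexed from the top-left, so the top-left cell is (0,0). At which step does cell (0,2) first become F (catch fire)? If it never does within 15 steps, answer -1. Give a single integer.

Step 1: cell (0,2)='T' (+7 fires, +2 burnt)
Step 2: cell (0,2)='T' (+6 fires, +7 burnt)
Step 3: cell (0,2)='T' (+4 fires, +6 burnt)
Step 4: cell (0,2)='T' (+4 fires, +4 burnt)
Step 5: cell (0,2)='F' (+3 fires, +4 burnt)
  -> target ignites at step 5
Step 6: cell (0,2)='.' (+0 fires, +3 burnt)
  fire out at step 6

5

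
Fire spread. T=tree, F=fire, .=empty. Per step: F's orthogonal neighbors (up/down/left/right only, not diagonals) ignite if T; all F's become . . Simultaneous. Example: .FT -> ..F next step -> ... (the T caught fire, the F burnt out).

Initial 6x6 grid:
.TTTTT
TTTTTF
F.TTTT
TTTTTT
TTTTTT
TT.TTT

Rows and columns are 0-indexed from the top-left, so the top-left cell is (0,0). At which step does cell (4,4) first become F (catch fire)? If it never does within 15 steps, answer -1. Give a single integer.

Step 1: cell (4,4)='T' (+5 fires, +2 burnt)
Step 2: cell (4,4)='T' (+7 fires, +5 burnt)
Step 3: cell (4,4)='T' (+9 fires, +7 burnt)
Step 4: cell (4,4)='F' (+7 fires, +9 burnt)
  -> target ignites at step 4
Step 5: cell (4,4)='.' (+2 fires, +7 burnt)
Step 6: cell (4,4)='.' (+1 fires, +2 burnt)
Step 7: cell (4,4)='.' (+0 fires, +1 burnt)
  fire out at step 7

4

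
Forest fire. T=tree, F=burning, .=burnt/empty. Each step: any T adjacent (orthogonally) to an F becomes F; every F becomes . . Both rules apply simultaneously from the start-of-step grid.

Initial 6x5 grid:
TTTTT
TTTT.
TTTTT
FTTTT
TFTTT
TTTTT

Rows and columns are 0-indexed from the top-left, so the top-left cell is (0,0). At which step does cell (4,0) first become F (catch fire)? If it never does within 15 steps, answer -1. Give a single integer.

Step 1: cell (4,0)='F' (+5 fires, +2 burnt)
  -> target ignites at step 1
Step 2: cell (4,0)='.' (+6 fires, +5 burnt)
Step 3: cell (4,0)='.' (+6 fires, +6 burnt)
Step 4: cell (4,0)='.' (+5 fires, +6 burnt)
Step 5: cell (4,0)='.' (+3 fires, +5 burnt)
Step 6: cell (4,0)='.' (+1 fires, +3 burnt)
Step 7: cell (4,0)='.' (+1 fires, +1 burnt)
Step 8: cell (4,0)='.' (+0 fires, +1 burnt)
  fire out at step 8

1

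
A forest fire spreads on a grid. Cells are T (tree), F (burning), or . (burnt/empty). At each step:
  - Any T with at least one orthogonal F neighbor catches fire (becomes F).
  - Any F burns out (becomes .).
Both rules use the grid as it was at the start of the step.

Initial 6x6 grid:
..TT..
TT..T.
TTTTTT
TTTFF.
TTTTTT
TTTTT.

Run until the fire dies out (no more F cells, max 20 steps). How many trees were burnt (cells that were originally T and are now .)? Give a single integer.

Step 1: +5 fires, +2 burnt (F count now 5)
Step 2: +8 fires, +5 burnt (F count now 8)
Step 3: +4 fires, +8 burnt (F count now 4)
Step 4: +4 fires, +4 burnt (F count now 4)
Step 5: +2 fires, +4 burnt (F count now 2)
Step 6: +0 fires, +2 burnt (F count now 0)
Fire out after step 6
Initially T: 25, now '.': 34
Total burnt (originally-T cells now '.'): 23

Answer: 23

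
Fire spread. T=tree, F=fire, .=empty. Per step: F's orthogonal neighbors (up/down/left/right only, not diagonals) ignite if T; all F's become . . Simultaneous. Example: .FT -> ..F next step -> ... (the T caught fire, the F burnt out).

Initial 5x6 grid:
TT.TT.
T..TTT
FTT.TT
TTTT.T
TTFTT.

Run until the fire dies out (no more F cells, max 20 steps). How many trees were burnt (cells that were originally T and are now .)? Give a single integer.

Step 1: +6 fires, +2 burnt (F count now 6)
Step 2: +6 fires, +6 burnt (F count now 6)
Step 3: +1 fires, +6 burnt (F count now 1)
Step 4: +0 fires, +1 burnt (F count now 0)
Fire out after step 4
Initially T: 21, now '.': 22
Total burnt (originally-T cells now '.'): 13

Answer: 13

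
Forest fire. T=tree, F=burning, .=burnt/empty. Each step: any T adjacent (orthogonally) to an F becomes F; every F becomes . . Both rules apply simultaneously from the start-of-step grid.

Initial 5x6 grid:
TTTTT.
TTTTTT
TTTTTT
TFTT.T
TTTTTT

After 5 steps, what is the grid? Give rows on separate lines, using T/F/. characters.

Step 1: 4 trees catch fire, 1 burn out
  TTTTT.
  TTTTTT
  TFTTTT
  F.FT.T
  TFTTTT
Step 2: 6 trees catch fire, 4 burn out
  TTTTT.
  TFTTTT
  F.FTTT
  ...F.T
  F.FTTT
Step 3: 5 trees catch fire, 6 burn out
  TFTTT.
  F.FTTT
  ...FTT
  .....T
  ...FTT
Step 4: 5 trees catch fire, 5 burn out
  F.FTT.
  ...FTT
  ....FT
  .....T
  ....FT
Step 5: 4 trees catch fire, 5 burn out
  ...FT.
  ....FT
  .....F
  .....T
  .....F

...FT.
....FT
.....F
.....T
.....F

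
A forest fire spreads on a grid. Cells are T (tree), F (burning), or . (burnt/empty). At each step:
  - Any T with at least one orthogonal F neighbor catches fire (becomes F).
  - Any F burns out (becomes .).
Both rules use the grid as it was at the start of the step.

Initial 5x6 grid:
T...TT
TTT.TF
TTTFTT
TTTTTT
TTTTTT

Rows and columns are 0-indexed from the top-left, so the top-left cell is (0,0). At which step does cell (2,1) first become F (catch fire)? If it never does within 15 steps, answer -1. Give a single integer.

Step 1: cell (2,1)='T' (+6 fires, +2 burnt)
Step 2: cell (2,1)='F' (+7 fires, +6 burnt)
  -> target ignites at step 2
Step 3: cell (2,1)='.' (+6 fires, +7 burnt)
Step 4: cell (2,1)='.' (+3 fires, +6 burnt)
Step 5: cell (2,1)='.' (+2 fires, +3 burnt)
Step 6: cell (2,1)='.' (+0 fires, +2 burnt)
  fire out at step 6

2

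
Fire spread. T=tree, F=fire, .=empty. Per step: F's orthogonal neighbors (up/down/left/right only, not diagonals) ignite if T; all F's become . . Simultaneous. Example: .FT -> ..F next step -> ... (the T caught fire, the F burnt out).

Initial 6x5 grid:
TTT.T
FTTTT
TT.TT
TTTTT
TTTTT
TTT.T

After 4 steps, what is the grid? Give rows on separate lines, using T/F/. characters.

Step 1: 3 trees catch fire, 1 burn out
  FTT.T
  .FTTT
  FT.TT
  TTTTT
  TTTTT
  TTT.T
Step 2: 4 trees catch fire, 3 burn out
  .FT.T
  ..FTT
  .F.TT
  FTTTT
  TTTTT
  TTT.T
Step 3: 4 trees catch fire, 4 burn out
  ..F.T
  ...FT
  ...TT
  .FTTT
  FTTTT
  TTT.T
Step 4: 5 trees catch fire, 4 burn out
  ....T
  ....F
  ...FT
  ..FTT
  .FTTT
  FTT.T

....T
....F
...FT
..FTT
.FTTT
FTT.T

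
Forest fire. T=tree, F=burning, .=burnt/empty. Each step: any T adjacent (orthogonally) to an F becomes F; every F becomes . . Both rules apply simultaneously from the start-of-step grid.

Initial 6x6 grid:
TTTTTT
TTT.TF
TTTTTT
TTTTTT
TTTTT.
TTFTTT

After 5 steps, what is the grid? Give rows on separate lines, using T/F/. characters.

Step 1: 6 trees catch fire, 2 burn out
  TTTTTF
  TTT.F.
  TTTTTF
  TTTTTT
  TTFTT.
  TF.FTT
Step 2: 8 trees catch fire, 6 burn out
  TTTTF.
  TTT...
  TTTTF.
  TTFTTF
  TF.FT.
  F...FT
Step 3: 9 trees catch fire, 8 burn out
  TTTF..
  TTT...
  TTFF..
  TF.FF.
  F...F.
  .....F
Step 4: 4 trees catch fire, 9 burn out
  TTF...
  TTF...
  TF....
  F.....
  ......
  ......
Step 5: 3 trees catch fire, 4 burn out
  TF....
  TF....
  F.....
  ......
  ......
  ......

TF....
TF....
F.....
......
......
......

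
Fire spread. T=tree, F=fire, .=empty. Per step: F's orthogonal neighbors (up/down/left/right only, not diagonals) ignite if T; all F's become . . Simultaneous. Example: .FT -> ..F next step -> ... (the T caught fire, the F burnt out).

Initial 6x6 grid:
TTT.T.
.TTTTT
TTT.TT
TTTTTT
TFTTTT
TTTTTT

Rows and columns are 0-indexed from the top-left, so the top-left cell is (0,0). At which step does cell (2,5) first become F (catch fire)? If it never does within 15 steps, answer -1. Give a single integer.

Step 1: cell (2,5)='T' (+4 fires, +1 burnt)
Step 2: cell (2,5)='T' (+6 fires, +4 burnt)
Step 3: cell (2,5)='T' (+6 fires, +6 burnt)
Step 4: cell (2,5)='T' (+5 fires, +6 burnt)
Step 5: cell (2,5)='T' (+6 fires, +5 burnt)
Step 6: cell (2,5)='F' (+2 fires, +6 burnt)
  -> target ignites at step 6
Step 7: cell (2,5)='.' (+2 fires, +2 burnt)
Step 8: cell (2,5)='.' (+0 fires, +2 burnt)
  fire out at step 8

6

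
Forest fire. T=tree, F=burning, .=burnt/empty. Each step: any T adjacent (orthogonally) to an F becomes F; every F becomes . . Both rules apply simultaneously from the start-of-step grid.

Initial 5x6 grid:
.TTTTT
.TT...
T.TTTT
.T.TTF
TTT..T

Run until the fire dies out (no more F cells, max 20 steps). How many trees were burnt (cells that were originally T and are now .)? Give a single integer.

Step 1: +3 fires, +1 burnt (F count now 3)
Step 2: +2 fires, +3 burnt (F count now 2)
Step 3: +1 fires, +2 burnt (F count now 1)
Step 4: +1 fires, +1 burnt (F count now 1)
Step 5: +1 fires, +1 burnt (F count now 1)
Step 6: +2 fires, +1 burnt (F count now 2)
Step 7: +2 fires, +2 burnt (F count now 2)
Step 8: +1 fires, +2 burnt (F count now 1)
Step 9: +1 fires, +1 burnt (F count now 1)
Step 10: +0 fires, +1 burnt (F count now 0)
Fire out after step 10
Initially T: 19, now '.': 25
Total burnt (originally-T cells now '.'): 14

Answer: 14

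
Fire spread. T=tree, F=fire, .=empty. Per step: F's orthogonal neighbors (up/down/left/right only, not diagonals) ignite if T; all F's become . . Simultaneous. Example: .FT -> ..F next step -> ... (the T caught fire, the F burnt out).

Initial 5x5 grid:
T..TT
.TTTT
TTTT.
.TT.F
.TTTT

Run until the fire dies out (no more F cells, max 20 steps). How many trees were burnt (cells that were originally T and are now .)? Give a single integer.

Answer: 16

Derivation:
Step 1: +1 fires, +1 burnt (F count now 1)
Step 2: +1 fires, +1 burnt (F count now 1)
Step 3: +1 fires, +1 burnt (F count now 1)
Step 4: +2 fires, +1 burnt (F count now 2)
Step 5: +2 fires, +2 burnt (F count now 2)
Step 6: +3 fires, +2 burnt (F count now 3)
Step 7: +3 fires, +3 burnt (F count now 3)
Step 8: +2 fires, +3 burnt (F count now 2)
Step 9: +1 fires, +2 burnt (F count now 1)
Step 10: +0 fires, +1 burnt (F count now 0)
Fire out after step 10
Initially T: 17, now '.': 24
Total burnt (originally-T cells now '.'): 16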